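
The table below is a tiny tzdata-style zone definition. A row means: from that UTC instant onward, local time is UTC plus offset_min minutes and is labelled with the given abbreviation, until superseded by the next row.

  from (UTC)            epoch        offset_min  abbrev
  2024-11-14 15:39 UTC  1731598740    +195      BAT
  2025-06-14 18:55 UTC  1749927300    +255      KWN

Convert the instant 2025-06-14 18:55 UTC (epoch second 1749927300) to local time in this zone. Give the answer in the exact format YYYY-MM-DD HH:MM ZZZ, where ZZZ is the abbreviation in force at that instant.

2025-06-14 23:10 KWN

Query: 2025-06-14 18:55 UTC
Rule 2/2 (KWN, +04:15): 2025-06-14 18:55 UTC ≤ query < +∞
18·60 + 55 + 255 = 1390 min
1390 = 0·1440 + 1390; 1390 = 23·60 + 10 → 23:10, same day
→ 2025-06-14 23:10 KWN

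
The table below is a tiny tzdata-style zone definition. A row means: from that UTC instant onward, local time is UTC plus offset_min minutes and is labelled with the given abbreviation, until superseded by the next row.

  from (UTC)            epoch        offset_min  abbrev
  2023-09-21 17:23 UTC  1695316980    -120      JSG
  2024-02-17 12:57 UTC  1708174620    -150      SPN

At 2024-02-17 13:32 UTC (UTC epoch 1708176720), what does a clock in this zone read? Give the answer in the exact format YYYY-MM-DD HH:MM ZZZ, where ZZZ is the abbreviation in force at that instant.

Query: 2024-02-17 13:32 UTC
Rule 2/2 (SPN, -02:30): 2024-02-17 12:57 UTC ≤ query < +∞
13·60 + 32 - 150 = 662 min
662 = 0·1440 + 662; 662 = 11·60 + 2 → 11:02, same day
→ 2024-02-17 11:02 SPN

2024-02-17 11:02 SPN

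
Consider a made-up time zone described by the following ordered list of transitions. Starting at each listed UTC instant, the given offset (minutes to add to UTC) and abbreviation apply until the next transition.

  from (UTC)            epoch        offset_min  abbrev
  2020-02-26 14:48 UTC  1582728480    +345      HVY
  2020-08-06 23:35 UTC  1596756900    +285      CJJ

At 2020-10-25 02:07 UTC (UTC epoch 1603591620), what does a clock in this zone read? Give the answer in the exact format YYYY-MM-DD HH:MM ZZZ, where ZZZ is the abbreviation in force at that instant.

Query: 2020-10-25 02:07 UTC
Rule 2/2 (CJJ, +04:45): 2020-08-06 23:35 UTC ≤ query < +∞
2·60 + 7 + 285 = 412 min
412 = 0·1440 + 412; 412 = 6·60 + 52 → 06:52, same day
→ 2020-10-25 06:52 CJJ

2020-10-25 06:52 CJJ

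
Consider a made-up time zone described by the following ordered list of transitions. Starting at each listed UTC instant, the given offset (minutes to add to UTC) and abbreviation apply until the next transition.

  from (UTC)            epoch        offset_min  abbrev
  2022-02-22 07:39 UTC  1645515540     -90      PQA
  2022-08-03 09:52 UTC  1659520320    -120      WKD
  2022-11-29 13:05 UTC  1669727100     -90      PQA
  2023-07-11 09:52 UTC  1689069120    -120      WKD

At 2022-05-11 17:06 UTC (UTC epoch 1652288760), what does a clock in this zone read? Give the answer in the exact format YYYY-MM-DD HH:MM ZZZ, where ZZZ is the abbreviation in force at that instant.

Query: 2022-05-11 17:06 UTC
Rule 1/4 (PQA, -01:30): 2022-02-22 07:39 UTC ≤ query < 2022-08-03 09:52 UTC
17·60 + 6 - 90 = 936 min
936 = 0·1440 + 936; 936 = 15·60 + 36 → 15:36, same day
→ 2022-05-11 15:36 PQA

2022-05-11 15:36 PQA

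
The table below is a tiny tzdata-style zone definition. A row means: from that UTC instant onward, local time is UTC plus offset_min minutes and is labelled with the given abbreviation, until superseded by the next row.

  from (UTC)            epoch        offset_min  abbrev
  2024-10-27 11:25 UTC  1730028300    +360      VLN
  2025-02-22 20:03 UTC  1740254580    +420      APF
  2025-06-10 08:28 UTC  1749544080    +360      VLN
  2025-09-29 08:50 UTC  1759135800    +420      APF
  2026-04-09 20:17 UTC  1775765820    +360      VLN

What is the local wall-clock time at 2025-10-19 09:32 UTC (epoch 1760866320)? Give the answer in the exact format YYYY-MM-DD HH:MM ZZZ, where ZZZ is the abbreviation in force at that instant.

2025-10-19 16:32 APF

Query: 2025-10-19 09:32 UTC
Rule 4/5 (APF, +07:00): 2025-09-29 08:50 UTC ≤ query < 2026-04-09 20:17 UTC
9·60 + 32 + 420 = 992 min
992 = 0·1440 + 992; 992 = 16·60 + 32 → 16:32, same day
→ 2025-10-19 16:32 APF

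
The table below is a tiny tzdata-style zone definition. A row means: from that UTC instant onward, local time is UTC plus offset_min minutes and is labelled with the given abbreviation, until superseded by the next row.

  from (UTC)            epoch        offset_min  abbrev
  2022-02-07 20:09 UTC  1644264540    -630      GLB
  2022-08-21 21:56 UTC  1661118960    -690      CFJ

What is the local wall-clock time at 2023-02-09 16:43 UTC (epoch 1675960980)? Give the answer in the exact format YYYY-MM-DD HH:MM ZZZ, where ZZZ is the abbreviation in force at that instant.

Query: 2023-02-09 16:43 UTC
Rule 2/2 (CFJ, -11:30): 2022-08-21 21:56 UTC ≤ query < +∞
16·60 + 43 - 690 = 313 min
313 = 0·1440 + 313; 313 = 5·60 + 13 → 05:13, same day
→ 2023-02-09 05:13 CFJ

2023-02-09 05:13 CFJ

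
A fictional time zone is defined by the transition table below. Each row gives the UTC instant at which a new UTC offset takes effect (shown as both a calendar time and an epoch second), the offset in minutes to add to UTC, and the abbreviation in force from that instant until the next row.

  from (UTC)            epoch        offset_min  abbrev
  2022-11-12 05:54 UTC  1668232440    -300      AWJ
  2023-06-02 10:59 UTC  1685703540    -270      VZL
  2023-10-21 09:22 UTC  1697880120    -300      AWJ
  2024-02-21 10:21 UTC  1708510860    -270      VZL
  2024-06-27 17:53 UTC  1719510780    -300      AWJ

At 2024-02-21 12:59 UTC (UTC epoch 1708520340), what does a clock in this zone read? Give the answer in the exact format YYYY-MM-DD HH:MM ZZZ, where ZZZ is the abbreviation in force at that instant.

Query: 2024-02-21 12:59 UTC
Rule 4/5 (VZL, -04:30): 2024-02-21 10:21 UTC ≤ query < 2024-06-27 17:53 UTC
12·60 + 59 - 270 = 509 min
509 = 0·1440 + 509; 509 = 8·60 + 29 → 08:29, same day
→ 2024-02-21 08:29 VZL

2024-02-21 08:29 VZL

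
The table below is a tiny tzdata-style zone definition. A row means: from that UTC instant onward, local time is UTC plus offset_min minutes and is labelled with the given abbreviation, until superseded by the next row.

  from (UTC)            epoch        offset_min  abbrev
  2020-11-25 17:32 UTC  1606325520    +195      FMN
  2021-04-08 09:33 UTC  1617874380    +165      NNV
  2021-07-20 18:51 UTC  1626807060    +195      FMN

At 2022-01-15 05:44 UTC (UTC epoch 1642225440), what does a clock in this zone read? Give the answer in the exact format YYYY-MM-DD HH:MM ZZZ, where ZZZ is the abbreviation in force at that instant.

2022-01-15 08:59 FMN

Query: 2022-01-15 05:44 UTC
Rule 3/3 (FMN, +03:15): 2021-07-20 18:51 UTC ≤ query < +∞
5·60 + 44 + 195 = 539 min
539 = 0·1440 + 539; 539 = 8·60 + 59 → 08:59, same day
→ 2022-01-15 08:59 FMN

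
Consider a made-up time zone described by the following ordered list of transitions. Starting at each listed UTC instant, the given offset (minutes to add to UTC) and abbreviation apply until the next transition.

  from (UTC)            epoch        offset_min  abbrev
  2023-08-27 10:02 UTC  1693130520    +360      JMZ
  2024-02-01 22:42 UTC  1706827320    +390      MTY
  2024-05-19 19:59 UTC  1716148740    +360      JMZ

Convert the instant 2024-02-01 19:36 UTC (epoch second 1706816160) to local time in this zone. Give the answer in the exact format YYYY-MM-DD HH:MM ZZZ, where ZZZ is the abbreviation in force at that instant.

Query: 2024-02-01 19:36 UTC
Rule 1/3 (JMZ, +06:00): 2023-08-27 10:02 UTC ≤ query < 2024-02-01 22:42 UTC
19·60 + 36 + 360 = 1536 min
1536 = 1·1440 + 96; 96 = 1·60 + 36 → 01:36, 2024-02-01 + 1 day = 2024-02-02
→ 2024-02-02 01:36 JMZ

2024-02-02 01:36 JMZ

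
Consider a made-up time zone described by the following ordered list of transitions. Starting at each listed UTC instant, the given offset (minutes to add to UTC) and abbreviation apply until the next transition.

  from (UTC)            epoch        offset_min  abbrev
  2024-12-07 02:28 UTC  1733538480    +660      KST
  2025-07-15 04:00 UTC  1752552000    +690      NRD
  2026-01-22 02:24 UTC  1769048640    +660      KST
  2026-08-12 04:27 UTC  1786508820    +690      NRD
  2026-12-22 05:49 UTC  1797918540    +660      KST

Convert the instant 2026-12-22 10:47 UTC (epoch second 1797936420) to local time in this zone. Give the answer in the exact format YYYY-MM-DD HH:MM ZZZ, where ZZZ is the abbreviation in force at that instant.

2026-12-22 21:47 KST

Query: 2026-12-22 10:47 UTC
Rule 5/5 (KST, +11:00): 2026-12-22 05:49 UTC ≤ query < +∞
10·60 + 47 + 660 = 1307 min
1307 = 0·1440 + 1307; 1307 = 21·60 + 47 → 21:47, same day
→ 2026-12-22 21:47 KST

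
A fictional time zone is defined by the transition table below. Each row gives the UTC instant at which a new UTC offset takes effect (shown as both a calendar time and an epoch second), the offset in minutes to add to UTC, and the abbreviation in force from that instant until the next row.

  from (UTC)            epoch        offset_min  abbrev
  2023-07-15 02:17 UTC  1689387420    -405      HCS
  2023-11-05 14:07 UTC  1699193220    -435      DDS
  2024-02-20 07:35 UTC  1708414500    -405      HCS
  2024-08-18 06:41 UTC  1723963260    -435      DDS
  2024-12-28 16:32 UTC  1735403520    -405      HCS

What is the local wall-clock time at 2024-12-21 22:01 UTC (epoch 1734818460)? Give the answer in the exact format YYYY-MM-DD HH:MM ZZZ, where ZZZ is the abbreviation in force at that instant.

Query: 2024-12-21 22:01 UTC
Rule 4/5 (DDS, -07:15): 2024-08-18 06:41 UTC ≤ query < 2024-12-28 16:32 UTC
22·60 + 1 - 435 = 886 min
886 = 0·1440 + 886; 886 = 14·60 + 46 → 14:46, same day
→ 2024-12-21 14:46 DDS

2024-12-21 14:46 DDS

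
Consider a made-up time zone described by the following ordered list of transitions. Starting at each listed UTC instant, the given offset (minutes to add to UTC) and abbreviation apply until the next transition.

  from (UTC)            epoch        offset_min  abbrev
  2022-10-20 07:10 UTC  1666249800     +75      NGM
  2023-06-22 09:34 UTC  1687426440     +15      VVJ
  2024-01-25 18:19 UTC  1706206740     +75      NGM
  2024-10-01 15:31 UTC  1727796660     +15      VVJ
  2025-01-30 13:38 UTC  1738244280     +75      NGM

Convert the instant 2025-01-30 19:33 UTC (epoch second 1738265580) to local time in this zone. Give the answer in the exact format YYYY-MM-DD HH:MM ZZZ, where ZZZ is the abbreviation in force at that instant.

2025-01-30 20:48 NGM

Query: 2025-01-30 19:33 UTC
Rule 5/5 (NGM, +01:15): 2025-01-30 13:38 UTC ≤ query < +∞
19·60 + 33 + 75 = 1248 min
1248 = 0·1440 + 1248; 1248 = 20·60 + 48 → 20:48, same day
→ 2025-01-30 20:48 NGM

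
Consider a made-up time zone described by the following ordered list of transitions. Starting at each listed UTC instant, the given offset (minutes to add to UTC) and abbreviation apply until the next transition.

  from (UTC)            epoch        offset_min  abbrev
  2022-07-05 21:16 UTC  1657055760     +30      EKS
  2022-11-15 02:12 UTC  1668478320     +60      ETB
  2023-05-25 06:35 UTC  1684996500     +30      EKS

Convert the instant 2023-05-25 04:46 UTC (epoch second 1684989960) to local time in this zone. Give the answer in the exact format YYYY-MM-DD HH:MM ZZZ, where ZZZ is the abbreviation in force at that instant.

Query: 2023-05-25 04:46 UTC
Rule 2/3 (ETB, +01:00): 2022-11-15 02:12 UTC ≤ query < 2023-05-25 06:35 UTC
4·60 + 46 + 60 = 346 min
346 = 0·1440 + 346; 346 = 5·60 + 46 → 05:46, same day
→ 2023-05-25 05:46 ETB

2023-05-25 05:46 ETB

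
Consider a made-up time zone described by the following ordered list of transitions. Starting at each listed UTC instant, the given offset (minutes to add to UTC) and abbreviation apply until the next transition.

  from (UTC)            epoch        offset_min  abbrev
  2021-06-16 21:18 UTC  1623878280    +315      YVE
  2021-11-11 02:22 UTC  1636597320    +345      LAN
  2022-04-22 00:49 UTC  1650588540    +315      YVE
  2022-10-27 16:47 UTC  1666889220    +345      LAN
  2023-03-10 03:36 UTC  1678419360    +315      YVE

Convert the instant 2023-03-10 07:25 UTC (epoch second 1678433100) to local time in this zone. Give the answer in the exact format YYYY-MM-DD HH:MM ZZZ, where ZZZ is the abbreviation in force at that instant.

2023-03-10 12:40 YVE

Query: 2023-03-10 07:25 UTC
Rule 5/5 (YVE, +05:15): 2023-03-10 03:36 UTC ≤ query < +∞
7·60 + 25 + 315 = 760 min
760 = 0·1440 + 760; 760 = 12·60 + 40 → 12:40, same day
→ 2023-03-10 12:40 YVE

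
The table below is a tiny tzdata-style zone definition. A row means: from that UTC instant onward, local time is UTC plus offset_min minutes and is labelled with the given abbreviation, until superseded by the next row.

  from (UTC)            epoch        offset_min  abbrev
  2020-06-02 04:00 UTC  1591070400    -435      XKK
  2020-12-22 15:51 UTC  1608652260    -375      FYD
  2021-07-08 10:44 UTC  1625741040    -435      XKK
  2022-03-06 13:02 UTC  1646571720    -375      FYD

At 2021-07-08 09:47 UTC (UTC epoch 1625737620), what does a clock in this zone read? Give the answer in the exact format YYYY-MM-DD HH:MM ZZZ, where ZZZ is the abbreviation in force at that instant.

Query: 2021-07-08 09:47 UTC
Rule 2/4 (FYD, -06:15): 2020-12-22 15:51 UTC ≤ query < 2021-07-08 10:44 UTC
9·60 + 47 - 375 = 212 min
212 = 0·1440 + 212; 212 = 3·60 + 32 → 03:32, same day
→ 2021-07-08 03:32 FYD

2021-07-08 03:32 FYD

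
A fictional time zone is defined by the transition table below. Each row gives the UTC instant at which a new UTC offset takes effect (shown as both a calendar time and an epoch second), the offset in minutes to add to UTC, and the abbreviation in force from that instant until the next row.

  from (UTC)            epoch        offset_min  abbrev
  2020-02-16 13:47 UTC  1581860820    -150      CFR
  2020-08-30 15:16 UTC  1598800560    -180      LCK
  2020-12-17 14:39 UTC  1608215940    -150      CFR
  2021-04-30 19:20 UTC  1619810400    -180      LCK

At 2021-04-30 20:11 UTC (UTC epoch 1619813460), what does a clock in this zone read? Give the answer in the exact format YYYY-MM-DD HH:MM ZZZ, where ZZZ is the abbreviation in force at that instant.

Query: 2021-04-30 20:11 UTC
Rule 4/4 (LCK, -03:00): 2021-04-30 19:20 UTC ≤ query < +∞
20·60 + 11 - 180 = 1031 min
1031 = 0·1440 + 1031; 1031 = 17·60 + 11 → 17:11, same day
→ 2021-04-30 17:11 LCK

2021-04-30 17:11 LCK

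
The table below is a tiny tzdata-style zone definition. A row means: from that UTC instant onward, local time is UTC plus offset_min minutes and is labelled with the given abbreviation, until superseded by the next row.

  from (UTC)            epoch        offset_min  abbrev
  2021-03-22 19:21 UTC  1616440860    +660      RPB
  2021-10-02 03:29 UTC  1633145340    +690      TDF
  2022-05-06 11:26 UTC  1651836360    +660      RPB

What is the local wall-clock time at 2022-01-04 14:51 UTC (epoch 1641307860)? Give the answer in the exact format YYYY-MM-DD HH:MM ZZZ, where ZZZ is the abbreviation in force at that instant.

2022-01-05 02:21 TDF

Query: 2022-01-04 14:51 UTC
Rule 2/3 (TDF, +11:30): 2021-10-02 03:29 UTC ≤ query < 2022-05-06 11:26 UTC
14·60 + 51 + 690 = 1581 min
1581 = 1·1440 + 141; 141 = 2·60 + 21 → 02:21, 2022-01-04 + 1 day = 2022-01-05
→ 2022-01-05 02:21 TDF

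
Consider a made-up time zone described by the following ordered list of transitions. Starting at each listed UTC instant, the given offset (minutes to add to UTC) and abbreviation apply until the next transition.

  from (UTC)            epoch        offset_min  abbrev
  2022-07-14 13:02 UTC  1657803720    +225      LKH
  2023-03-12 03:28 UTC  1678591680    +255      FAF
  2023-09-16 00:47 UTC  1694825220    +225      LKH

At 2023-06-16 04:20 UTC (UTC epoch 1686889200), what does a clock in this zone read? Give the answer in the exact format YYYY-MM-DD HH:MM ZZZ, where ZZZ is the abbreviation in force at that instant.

2023-06-16 08:35 FAF

Query: 2023-06-16 04:20 UTC
Rule 2/3 (FAF, +04:15): 2023-03-12 03:28 UTC ≤ query < 2023-09-16 00:47 UTC
4·60 + 20 + 255 = 515 min
515 = 0·1440 + 515; 515 = 8·60 + 35 → 08:35, same day
→ 2023-06-16 08:35 FAF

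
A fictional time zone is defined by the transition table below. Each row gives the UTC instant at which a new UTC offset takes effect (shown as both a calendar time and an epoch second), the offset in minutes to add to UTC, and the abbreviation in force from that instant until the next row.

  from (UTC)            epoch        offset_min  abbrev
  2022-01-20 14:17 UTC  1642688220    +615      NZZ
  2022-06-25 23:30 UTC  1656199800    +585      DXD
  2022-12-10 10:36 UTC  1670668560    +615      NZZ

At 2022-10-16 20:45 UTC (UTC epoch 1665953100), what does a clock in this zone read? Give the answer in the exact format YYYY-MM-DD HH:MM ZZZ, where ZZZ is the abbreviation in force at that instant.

Query: 2022-10-16 20:45 UTC
Rule 2/3 (DXD, +09:45): 2022-06-25 23:30 UTC ≤ query < 2022-12-10 10:36 UTC
20·60 + 45 + 585 = 1830 min
1830 = 1·1440 + 390; 390 = 6·60 + 30 → 06:30, 2022-10-16 + 1 day = 2022-10-17
→ 2022-10-17 06:30 DXD

2022-10-17 06:30 DXD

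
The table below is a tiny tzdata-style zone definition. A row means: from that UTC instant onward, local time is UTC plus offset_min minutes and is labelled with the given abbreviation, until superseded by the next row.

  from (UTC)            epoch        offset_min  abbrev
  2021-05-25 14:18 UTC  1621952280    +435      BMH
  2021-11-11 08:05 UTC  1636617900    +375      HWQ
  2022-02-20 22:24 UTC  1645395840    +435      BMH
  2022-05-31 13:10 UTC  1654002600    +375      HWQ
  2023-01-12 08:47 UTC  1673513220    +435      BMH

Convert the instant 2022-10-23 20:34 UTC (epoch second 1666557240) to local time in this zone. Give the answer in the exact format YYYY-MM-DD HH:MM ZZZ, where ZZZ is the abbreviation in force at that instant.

2022-10-24 02:49 HWQ

Query: 2022-10-23 20:34 UTC
Rule 4/5 (HWQ, +06:15): 2022-05-31 13:10 UTC ≤ query < 2023-01-12 08:47 UTC
20·60 + 34 + 375 = 1609 min
1609 = 1·1440 + 169; 169 = 2·60 + 49 → 02:49, 2022-10-23 + 1 day = 2022-10-24
→ 2022-10-24 02:49 HWQ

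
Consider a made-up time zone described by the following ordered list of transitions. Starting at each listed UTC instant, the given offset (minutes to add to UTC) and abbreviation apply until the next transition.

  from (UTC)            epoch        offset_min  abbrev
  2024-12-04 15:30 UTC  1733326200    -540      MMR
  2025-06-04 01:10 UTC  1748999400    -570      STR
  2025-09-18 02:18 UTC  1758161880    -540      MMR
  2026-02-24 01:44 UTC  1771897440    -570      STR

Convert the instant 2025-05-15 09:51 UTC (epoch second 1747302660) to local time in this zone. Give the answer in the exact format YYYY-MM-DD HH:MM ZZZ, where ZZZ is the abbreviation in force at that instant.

2025-05-15 00:51 MMR

Query: 2025-05-15 09:51 UTC
Rule 1/4 (MMR, -09:00): 2024-12-04 15:30 UTC ≤ query < 2025-06-04 01:10 UTC
9·60 + 51 - 540 = 51 min
51 = 0·1440 + 51; 51 = 0·60 + 51 → 00:51, same day
→ 2025-05-15 00:51 MMR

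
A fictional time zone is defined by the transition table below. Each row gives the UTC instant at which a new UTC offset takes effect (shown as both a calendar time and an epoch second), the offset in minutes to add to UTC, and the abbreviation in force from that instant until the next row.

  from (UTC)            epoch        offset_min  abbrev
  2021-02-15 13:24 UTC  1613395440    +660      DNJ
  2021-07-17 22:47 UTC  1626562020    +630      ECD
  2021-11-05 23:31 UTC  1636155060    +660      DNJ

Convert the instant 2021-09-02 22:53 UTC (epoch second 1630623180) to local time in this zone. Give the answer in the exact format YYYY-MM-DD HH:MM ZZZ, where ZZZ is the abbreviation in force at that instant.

2021-09-03 09:23 ECD

Query: 2021-09-02 22:53 UTC
Rule 2/3 (ECD, +10:30): 2021-07-17 22:47 UTC ≤ query < 2021-11-05 23:31 UTC
22·60 + 53 + 630 = 2003 min
2003 = 1·1440 + 563; 563 = 9·60 + 23 → 09:23, 2021-09-02 + 1 day = 2021-09-03
→ 2021-09-03 09:23 ECD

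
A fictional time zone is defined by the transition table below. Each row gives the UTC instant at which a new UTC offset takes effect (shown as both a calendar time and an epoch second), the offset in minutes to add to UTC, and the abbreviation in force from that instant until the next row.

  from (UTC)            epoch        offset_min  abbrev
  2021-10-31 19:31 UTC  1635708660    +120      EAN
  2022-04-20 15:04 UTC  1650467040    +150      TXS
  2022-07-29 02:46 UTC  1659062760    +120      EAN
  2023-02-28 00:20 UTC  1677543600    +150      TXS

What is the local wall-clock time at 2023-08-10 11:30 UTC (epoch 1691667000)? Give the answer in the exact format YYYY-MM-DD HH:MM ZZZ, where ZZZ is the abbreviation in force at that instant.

2023-08-10 14:00 TXS

Query: 2023-08-10 11:30 UTC
Rule 4/4 (TXS, +02:30): 2023-02-28 00:20 UTC ≤ query < +∞
11·60 + 30 + 150 = 840 min
840 = 0·1440 + 840; 840 = 14·60 + 0 → 14:00, same day
→ 2023-08-10 14:00 TXS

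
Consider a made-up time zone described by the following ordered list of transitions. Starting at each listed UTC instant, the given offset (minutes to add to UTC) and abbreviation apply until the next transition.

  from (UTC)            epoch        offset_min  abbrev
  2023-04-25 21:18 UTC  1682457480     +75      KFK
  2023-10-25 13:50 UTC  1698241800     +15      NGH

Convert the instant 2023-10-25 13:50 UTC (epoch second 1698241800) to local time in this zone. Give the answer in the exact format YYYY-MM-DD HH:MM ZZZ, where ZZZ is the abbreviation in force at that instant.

2023-10-25 14:05 NGH

Query: 2023-10-25 13:50 UTC
Rule 2/2 (NGH, +00:15): 2023-10-25 13:50 UTC ≤ query < +∞
13·60 + 50 + 15 = 845 min
845 = 0·1440 + 845; 845 = 14·60 + 5 → 14:05, same day
→ 2023-10-25 14:05 NGH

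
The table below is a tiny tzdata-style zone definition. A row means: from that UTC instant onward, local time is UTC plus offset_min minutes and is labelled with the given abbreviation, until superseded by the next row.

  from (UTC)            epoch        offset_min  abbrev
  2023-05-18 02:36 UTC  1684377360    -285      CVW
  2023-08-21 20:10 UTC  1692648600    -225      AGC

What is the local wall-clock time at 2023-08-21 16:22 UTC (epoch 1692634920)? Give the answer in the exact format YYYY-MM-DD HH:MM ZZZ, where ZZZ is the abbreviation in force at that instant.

Query: 2023-08-21 16:22 UTC
Rule 1/2 (CVW, -04:45): 2023-05-18 02:36 UTC ≤ query < 2023-08-21 20:10 UTC
16·60 + 22 - 285 = 697 min
697 = 0·1440 + 697; 697 = 11·60 + 37 → 11:37, same day
→ 2023-08-21 11:37 CVW

2023-08-21 11:37 CVW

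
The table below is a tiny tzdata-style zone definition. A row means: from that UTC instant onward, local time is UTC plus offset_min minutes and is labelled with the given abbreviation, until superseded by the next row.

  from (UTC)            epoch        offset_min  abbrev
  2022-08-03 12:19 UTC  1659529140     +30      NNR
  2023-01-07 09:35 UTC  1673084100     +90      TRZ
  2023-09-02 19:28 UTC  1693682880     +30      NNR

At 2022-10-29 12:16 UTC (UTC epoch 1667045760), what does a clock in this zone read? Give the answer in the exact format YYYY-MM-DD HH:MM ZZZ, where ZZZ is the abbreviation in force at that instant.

2022-10-29 12:46 NNR

Query: 2022-10-29 12:16 UTC
Rule 1/3 (NNR, +00:30): 2022-08-03 12:19 UTC ≤ query < 2023-01-07 09:35 UTC
12·60 + 16 + 30 = 766 min
766 = 0·1440 + 766; 766 = 12·60 + 46 → 12:46, same day
→ 2022-10-29 12:46 NNR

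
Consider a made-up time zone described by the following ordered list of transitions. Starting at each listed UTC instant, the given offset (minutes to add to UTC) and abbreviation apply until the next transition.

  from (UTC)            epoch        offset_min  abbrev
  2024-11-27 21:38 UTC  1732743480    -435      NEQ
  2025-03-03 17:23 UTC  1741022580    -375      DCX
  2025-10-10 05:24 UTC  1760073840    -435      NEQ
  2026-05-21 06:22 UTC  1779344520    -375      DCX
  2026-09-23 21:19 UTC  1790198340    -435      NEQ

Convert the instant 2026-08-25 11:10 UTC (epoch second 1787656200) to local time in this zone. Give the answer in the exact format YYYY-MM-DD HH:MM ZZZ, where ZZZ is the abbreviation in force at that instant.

2026-08-25 04:55 DCX

Query: 2026-08-25 11:10 UTC
Rule 4/5 (DCX, -06:15): 2026-05-21 06:22 UTC ≤ query < 2026-09-23 21:19 UTC
11·60 + 10 - 375 = 295 min
295 = 0·1440 + 295; 295 = 4·60 + 55 → 04:55, same day
→ 2026-08-25 04:55 DCX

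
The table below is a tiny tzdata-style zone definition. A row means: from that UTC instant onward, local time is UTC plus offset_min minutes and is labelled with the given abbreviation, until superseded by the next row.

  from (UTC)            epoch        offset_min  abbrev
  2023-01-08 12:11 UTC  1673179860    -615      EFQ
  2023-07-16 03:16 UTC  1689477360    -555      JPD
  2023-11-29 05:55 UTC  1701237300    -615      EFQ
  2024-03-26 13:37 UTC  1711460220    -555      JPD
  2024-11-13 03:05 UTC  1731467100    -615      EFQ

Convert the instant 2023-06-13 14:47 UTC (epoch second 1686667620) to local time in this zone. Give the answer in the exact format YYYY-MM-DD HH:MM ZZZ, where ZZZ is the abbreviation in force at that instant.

Query: 2023-06-13 14:47 UTC
Rule 1/5 (EFQ, -10:15): 2023-01-08 12:11 UTC ≤ query < 2023-07-16 03:16 UTC
14·60 + 47 - 615 = 272 min
272 = 0·1440 + 272; 272 = 4·60 + 32 → 04:32, same day
→ 2023-06-13 04:32 EFQ

2023-06-13 04:32 EFQ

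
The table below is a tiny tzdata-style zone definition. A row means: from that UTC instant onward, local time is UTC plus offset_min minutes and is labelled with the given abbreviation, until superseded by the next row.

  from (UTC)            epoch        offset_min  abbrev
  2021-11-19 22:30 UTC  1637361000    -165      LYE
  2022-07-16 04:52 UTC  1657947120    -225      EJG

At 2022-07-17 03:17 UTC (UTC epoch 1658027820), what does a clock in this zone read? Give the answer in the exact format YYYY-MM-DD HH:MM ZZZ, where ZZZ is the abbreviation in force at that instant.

Query: 2022-07-17 03:17 UTC
Rule 2/2 (EJG, -03:45): 2022-07-16 04:52 UTC ≤ query < +∞
3·60 + 17 - 225 = -28 min
-28 = -1·1440 + 1412; 1412 = 23·60 + 32 → 23:32, 2022-07-17 - 1 day = 2022-07-16
→ 2022-07-16 23:32 EJG

2022-07-16 23:32 EJG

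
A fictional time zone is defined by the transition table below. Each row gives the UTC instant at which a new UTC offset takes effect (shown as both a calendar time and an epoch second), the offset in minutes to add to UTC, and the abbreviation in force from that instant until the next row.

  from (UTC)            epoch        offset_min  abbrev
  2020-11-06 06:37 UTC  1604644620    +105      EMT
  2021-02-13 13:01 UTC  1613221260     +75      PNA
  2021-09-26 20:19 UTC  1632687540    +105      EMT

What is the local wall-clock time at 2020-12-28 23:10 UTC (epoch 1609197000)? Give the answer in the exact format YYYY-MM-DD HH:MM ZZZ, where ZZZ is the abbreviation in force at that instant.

Query: 2020-12-28 23:10 UTC
Rule 1/3 (EMT, +01:45): 2020-11-06 06:37 UTC ≤ query < 2021-02-13 13:01 UTC
23·60 + 10 + 105 = 1495 min
1495 = 1·1440 + 55; 55 = 0·60 + 55 → 00:55, 2020-12-28 + 1 day = 2020-12-29
→ 2020-12-29 00:55 EMT

2020-12-29 00:55 EMT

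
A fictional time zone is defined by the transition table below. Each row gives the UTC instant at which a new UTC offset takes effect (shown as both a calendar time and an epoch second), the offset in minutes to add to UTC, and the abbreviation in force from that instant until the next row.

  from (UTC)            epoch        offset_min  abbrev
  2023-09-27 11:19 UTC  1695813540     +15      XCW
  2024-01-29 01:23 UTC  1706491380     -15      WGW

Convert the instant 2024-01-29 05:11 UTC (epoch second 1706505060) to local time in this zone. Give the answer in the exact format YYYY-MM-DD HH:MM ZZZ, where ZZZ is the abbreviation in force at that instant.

2024-01-29 04:56 WGW

Query: 2024-01-29 05:11 UTC
Rule 2/2 (WGW, -00:15): 2024-01-29 01:23 UTC ≤ query < +∞
5·60 + 11 - 15 = 296 min
296 = 0·1440 + 296; 296 = 4·60 + 56 → 04:56, same day
→ 2024-01-29 04:56 WGW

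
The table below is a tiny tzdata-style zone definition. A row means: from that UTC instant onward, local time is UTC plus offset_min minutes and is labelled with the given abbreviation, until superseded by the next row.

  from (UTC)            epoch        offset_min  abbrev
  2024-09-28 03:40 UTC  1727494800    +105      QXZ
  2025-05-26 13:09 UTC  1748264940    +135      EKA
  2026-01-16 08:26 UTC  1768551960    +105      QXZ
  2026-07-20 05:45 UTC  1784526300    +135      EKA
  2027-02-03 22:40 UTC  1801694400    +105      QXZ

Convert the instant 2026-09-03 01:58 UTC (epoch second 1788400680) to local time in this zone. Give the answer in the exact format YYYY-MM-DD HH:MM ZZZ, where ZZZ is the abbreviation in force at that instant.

2026-09-03 04:13 EKA

Query: 2026-09-03 01:58 UTC
Rule 4/5 (EKA, +02:15): 2026-07-20 05:45 UTC ≤ query < 2027-02-03 22:40 UTC
1·60 + 58 + 135 = 253 min
253 = 0·1440 + 253; 253 = 4·60 + 13 → 04:13, same day
→ 2026-09-03 04:13 EKA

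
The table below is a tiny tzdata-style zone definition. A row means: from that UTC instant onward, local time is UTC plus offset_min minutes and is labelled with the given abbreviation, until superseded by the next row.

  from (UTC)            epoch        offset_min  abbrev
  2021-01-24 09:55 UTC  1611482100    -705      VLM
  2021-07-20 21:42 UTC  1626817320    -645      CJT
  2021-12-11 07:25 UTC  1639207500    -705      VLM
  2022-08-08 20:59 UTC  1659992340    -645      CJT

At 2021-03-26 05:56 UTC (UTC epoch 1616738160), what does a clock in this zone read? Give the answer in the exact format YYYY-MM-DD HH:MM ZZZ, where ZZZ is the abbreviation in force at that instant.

Query: 2021-03-26 05:56 UTC
Rule 1/4 (VLM, -11:45): 2021-01-24 09:55 UTC ≤ query < 2021-07-20 21:42 UTC
5·60 + 56 - 705 = -349 min
-349 = -1·1440 + 1091; 1091 = 18·60 + 11 → 18:11, 2021-03-26 - 1 day = 2021-03-25
→ 2021-03-25 18:11 VLM

2021-03-25 18:11 VLM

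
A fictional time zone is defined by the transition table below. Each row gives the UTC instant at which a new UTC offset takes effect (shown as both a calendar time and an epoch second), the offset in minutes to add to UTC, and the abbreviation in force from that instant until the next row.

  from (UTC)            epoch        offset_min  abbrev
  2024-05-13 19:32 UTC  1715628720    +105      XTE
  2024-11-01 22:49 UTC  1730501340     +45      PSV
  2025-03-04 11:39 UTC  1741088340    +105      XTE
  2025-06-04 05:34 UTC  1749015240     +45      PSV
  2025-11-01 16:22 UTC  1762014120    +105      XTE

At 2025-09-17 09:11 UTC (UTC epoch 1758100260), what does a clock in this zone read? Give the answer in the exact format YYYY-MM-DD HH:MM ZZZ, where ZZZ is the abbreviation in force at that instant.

2025-09-17 09:56 PSV

Query: 2025-09-17 09:11 UTC
Rule 4/5 (PSV, +00:45): 2025-06-04 05:34 UTC ≤ query < 2025-11-01 16:22 UTC
9·60 + 11 + 45 = 596 min
596 = 0·1440 + 596; 596 = 9·60 + 56 → 09:56, same day
→ 2025-09-17 09:56 PSV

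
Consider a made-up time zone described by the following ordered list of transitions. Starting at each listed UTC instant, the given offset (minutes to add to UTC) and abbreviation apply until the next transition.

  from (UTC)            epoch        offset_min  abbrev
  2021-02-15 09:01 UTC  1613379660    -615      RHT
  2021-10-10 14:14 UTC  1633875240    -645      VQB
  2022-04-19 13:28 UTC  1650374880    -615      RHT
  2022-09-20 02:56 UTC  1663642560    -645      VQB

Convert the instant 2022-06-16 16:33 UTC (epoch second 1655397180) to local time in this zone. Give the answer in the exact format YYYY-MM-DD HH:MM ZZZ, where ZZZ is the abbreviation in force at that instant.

Query: 2022-06-16 16:33 UTC
Rule 3/4 (RHT, -10:15): 2022-04-19 13:28 UTC ≤ query < 2022-09-20 02:56 UTC
16·60 + 33 - 615 = 378 min
378 = 0·1440 + 378; 378 = 6·60 + 18 → 06:18, same day
→ 2022-06-16 06:18 RHT

2022-06-16 06:18 RHT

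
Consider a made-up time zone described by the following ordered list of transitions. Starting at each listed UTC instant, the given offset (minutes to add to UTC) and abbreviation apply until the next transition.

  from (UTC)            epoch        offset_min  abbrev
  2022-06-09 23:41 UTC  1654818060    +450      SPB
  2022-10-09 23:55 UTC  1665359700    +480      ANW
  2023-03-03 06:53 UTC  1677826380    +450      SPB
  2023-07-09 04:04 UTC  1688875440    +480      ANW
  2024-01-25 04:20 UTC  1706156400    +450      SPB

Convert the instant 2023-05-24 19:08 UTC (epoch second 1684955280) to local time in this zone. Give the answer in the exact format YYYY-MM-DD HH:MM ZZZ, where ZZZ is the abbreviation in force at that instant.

2023-05-25 02:38 SPB

Query: 2023-05-24 19:08 UTC
Rule 3/5 (SPB, +07:30): 2023-03-03 06:53 UTC ≤ query < 2023-07-09 04:04 UTC
19·60 + 8 + 450 = 1598 min
1598 = 1·1440 + 158; 158 = 2·60 + 38 → 02:38, 2023-05-24 + 1 day = 2023-05-25
→ 2023-05-25 02:38 SPB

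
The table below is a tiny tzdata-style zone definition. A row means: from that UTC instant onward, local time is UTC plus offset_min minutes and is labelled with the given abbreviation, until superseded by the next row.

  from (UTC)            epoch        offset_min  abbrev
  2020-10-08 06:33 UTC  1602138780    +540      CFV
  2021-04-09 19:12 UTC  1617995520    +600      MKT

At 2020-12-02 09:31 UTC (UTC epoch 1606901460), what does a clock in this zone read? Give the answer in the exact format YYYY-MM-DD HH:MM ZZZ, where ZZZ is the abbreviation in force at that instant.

2020-12-02 18:31 CFV

Query: 2020-12-02 09:31 UTC
Rule 1/2 (CFV, +09:00): 2020-10-08 06:33 UTC ≤ query < 2021-04-09 19:12 UTC
9·60 + 31 + 540 = 1111 min
1111 = 0·1440 + 1111; 1111 = 18·60 + 31 → 18:31, same day
→ 2020-12-02 18:31 CFV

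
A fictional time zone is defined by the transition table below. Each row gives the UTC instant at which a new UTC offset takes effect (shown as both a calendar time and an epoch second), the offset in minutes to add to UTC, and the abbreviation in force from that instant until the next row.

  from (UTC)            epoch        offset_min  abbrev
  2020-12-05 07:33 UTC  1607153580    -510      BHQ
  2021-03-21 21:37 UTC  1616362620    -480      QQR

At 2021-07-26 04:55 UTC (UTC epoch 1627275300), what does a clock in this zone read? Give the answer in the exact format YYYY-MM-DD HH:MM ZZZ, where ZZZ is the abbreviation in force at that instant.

2021-07-25 20:55 QQR

Query: 2021-07-26 04:55 UTC
Rule 2/2 (QQR, -08:00): 2021-03-21 21:37 UTC ≤ query < +∞
4·60 + 55 - 480 = -185 min
-185 = -1·1440 + 1255; 1255 = 20·60 + 55 → 20:55, 2021-07-26 - 1 day = 2021-07-25
→ 2021-07-25 20:55 QQR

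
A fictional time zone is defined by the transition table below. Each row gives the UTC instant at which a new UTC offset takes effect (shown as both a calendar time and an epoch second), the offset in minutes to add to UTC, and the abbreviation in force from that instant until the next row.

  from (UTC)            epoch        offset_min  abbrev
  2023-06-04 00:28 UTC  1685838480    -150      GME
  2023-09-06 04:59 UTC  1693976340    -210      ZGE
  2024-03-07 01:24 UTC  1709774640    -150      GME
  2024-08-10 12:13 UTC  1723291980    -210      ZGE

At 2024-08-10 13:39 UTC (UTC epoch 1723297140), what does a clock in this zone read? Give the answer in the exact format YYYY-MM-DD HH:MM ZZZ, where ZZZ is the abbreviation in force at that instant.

Query: 2024-08-10 13:39 UTC
Rule 4/4 (ZGE, -03:30): 2024-08-10 12:13 UTC ≤ query < +∞
13·60 + 39 - 210 = 609 min
609 = 0·1440 + 609; 609 = 10·60 + 9 → 10:09, same day
→ 2024-08-10 10:09 ZGE

2024-08-10 10:09 ZGE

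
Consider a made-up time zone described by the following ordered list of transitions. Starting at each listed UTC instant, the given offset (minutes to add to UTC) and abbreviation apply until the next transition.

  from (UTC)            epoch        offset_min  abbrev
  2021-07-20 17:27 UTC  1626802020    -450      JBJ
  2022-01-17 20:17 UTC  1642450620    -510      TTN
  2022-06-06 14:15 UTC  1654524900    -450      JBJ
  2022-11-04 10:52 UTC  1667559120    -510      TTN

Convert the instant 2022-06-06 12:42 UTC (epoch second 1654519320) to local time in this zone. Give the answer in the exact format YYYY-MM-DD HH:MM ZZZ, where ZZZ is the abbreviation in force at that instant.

2022-06-06 04:12 TTN

Query: 2022-06-06 12:42 UTC
Rule 2/4 (TTN, -08:30): 2022-01-17 20:17 UTC ≤ query < 2022-06-06 14:15 UTC
12·60 + 42 - 510 = 252 min
252 = 0·1440 + 252; 252 = 4·60 + 12 → 04:12, same day
→ 2022-06-06 04:12 TTN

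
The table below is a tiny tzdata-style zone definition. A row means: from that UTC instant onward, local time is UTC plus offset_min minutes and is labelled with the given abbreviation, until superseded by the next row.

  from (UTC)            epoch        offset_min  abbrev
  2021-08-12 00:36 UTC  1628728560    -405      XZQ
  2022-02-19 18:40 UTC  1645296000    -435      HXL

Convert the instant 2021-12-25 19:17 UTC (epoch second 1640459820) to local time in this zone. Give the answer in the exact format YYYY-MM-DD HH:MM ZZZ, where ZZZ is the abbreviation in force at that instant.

2021-12-25 12:32 XZQ

Query: 2021-12-25 19:17 UTC
Rule 1/2 (XZQ, -06:45): 2021-08-12 00:36 UTC ≤ query < 2022-02-19 18:40 UTC
19·60 + 17 - 405 = 752 min
752 = 0·1440 + 752; 752 = 12·60 + 32 → 12:32, same day
→ 2021-12-25 12:32 XZQ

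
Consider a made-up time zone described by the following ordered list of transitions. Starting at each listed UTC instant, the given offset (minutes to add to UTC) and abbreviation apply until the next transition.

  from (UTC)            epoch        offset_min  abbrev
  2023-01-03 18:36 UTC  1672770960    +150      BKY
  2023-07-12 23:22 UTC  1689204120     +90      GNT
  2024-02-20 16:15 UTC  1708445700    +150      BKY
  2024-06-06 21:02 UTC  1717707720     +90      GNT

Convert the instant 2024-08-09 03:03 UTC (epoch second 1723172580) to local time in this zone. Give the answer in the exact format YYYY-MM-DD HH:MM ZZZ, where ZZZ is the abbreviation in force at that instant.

Query: 2024-08-09 03:03 UTC
Rule 4/4 (GNT, +01:30): 2024-06-06 21:02 UTC ≤ query < +∞
3·60 + 3 + 90 = 273 min
273 = 0·1440 + 273; 273 = 4·60 + 33 → 04:33, same day
→ 2024-08-09 04:33 GNT

2024-08-09 04:33 GNT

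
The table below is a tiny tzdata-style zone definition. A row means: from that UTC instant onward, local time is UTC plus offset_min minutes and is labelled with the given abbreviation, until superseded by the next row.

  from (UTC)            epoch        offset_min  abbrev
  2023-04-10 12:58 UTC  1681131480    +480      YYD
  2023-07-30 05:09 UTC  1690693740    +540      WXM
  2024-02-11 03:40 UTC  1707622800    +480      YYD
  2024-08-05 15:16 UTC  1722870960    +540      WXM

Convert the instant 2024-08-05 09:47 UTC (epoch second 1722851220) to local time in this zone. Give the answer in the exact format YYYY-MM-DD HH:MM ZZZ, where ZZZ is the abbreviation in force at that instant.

Query: 2024-08-05 09:47 UTC
Rule 3/4 (YYD, +08:00): 2024-02-11 03:40 UTC ≤ query < 2024-08-05 15:16 UTC
9·60 + 47 + 480 = 1067 min
1067 = 0·1440 + 1067; 1067 = 17·60 + 47 → 17:47, same day
→ 2024-08-05 17:47 YYD

2024-08-05 17:47 YYD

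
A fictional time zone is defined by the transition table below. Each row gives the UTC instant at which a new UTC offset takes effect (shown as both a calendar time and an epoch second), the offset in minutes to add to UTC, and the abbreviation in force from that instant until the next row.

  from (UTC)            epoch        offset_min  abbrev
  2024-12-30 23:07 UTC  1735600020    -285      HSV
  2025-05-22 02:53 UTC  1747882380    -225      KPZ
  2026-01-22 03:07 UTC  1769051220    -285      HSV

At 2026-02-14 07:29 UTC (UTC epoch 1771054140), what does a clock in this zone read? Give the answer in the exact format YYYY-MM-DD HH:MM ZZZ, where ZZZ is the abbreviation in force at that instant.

Query: 2026-02-14 07:29 UTC
Rule 3/3 (HSV, -04:45): 2026-01-22 03:07 UTC ≤ query < +∞
7·60 + 29 - 285 = 164 min
164 = 0·1440 + 164; 164 = 2·60 + 44 → 02:44, same day
→ 2026-02-14 02:44 HSV

2026-02-14 02:44 HSV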